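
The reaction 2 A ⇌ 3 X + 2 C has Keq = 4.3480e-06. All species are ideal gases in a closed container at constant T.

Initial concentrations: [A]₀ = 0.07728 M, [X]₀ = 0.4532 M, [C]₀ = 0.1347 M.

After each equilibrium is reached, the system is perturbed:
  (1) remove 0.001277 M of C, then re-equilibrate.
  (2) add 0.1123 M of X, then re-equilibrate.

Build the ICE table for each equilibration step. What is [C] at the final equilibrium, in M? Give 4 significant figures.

[C]_eq = 0.001948 M

Q₀ = 0.2828 vs Keq = 4.3480e-06 ⇒ Q>K, reverse
Step 1:
                   A          X          C
  Initial    0.07728     0.4532     0.1347
  Change      0.1313     -0.197    -0.1313
  Equil       0.2086     0.2562   0.003355
  solve Keq expr → x = -0.06567; check Q = 4.3480e-06
Then remove 0.001277 M of C.
Step 2:
                   A          X          C
  Initial     0.2086     0.2562   0.002078
  Change   -0.001222   0.001833   0.001222
  Equil       0.2074      0.258     0.0033
  solve Keq expr → x = 6.1094e-04; check Q = 4.3480e-06
Then add 0.1123 M of X.
Step 3:
                   A          X          C
  Initial     0.2074     0.3703     0.0033
  Change    0.001352  -0.002028  -0.001352
  Equil       0.2088     0.3683   0.001948
  solve Keq expr → x = -6.7611e-04; check Q = 4.3480e-06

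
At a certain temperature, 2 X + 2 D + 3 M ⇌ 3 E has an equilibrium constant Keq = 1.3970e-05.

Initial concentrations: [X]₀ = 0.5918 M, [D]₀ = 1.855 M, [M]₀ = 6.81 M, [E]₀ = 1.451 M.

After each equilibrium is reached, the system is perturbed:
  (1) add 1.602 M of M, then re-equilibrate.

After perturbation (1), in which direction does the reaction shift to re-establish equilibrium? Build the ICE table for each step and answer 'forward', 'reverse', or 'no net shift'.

Direction: forward

Q₀ = 0.008026 vs Keq = 1.3970e-05 ⇒ Q>K, reverse
Step 1:
                   X          D          M          E
  init        0.5918      1.855       6.81      1.451
  Δ           0.6902     0.6902      1.035     -1.035
  eq           1.282      2.545      7.845     0.4157
  solve Keq expr → x = -0.3451; check Q = 1.3970e-05
Then add 1.602 M of M.
Step 2:
                   X          D          M          E
  init         1.282      2.545      9.447     0.4157
  Δ         -0.04315   -0.04315   -0.06473    0.06473
  eq           1.239      2.502      9.383     0.4804
  solve Keq expr → x = 0.02158; check Q = 1.3970e-05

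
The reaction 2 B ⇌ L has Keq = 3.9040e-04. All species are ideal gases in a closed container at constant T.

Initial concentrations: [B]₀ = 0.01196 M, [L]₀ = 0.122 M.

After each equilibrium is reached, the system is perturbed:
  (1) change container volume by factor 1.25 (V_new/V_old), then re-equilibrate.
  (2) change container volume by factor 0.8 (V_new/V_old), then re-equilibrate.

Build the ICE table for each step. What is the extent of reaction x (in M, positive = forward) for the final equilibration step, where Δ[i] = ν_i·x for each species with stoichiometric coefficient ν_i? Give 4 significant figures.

Q₀ = 852.9 vs Keq = 3.9040e-04 ⇒ Q>K, reverse
Step 1:
                    B           L
  Initial     0.01196       0.122
  Change       0.2439      -0.122
  Equil        0.2559  2.5567e-05
  solve Keq expr → x = -0.122; check Q = 3.9040e-04
Then change container volume by factor 1.25 (V_new/V_old).
Step 2:
                    B           L
  Initial      0.2047  2.0454e-05
  Change   8.1788e-06 -4.0894e-06
  Equil        0.2047  1.6364e-05
  solve Keq expr → x = -4.0894e-06; check Q = 3.9040e-04
Then change container volume by factor 0.8 (V_new/V_old).
Step 3:
                    B           L
  Initial      0.2559  2.0455e-05
  Change  -1.0224e-05  5.1118e-06
  Equil        0.2559  2.5567e-05
  solve Keq expr → x = 5.1118e-06; check Q = 3.9040e-04

x = 5.1118e-06 M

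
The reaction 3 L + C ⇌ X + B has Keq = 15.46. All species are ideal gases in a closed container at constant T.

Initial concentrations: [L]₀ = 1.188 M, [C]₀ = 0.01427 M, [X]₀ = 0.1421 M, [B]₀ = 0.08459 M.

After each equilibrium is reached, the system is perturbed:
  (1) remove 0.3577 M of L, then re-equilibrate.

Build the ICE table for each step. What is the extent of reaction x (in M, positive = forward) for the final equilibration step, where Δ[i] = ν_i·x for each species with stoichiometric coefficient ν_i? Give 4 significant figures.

x = -0.001284 M

Q₀ = 0.5024 vs Keq = 15.46 ⇒ Q<K, forward
Step 1:
                  L         C         X         B
  init        1.188   0.01427    0.1421   0.08459
  Δ        -0.04084  -0.01361   0.01361   0.01361
  eq          1.147 6.5522e-04    0.1557    0.0982
  solve Keq expr → x = 0.01361; check Q = 15.46
Then remove 0.3577 M of L.
Step 2:
                  L         C         X         B
  init       0.7895 6.5522e-04    0.1557    0.0982
  Δ        0.003852  0.001284 -0.001284 -0.001284
  eq         0.7933  0.001939    0.1544   0.09692
  solve Keq expr → x = -0.001284; check Q = 15.46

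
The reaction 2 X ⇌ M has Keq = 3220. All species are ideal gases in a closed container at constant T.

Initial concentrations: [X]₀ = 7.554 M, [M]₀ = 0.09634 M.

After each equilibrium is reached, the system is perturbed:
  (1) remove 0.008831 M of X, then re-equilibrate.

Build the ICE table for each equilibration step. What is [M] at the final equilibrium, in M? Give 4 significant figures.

Q₀ = 0.001688 vs Keq = 3220 ⇒ Q<K, forward
Step 1:
                   X          M
  init         7.554    0.09634
  Δ           -7.519       3.76
  eq         0.03461      3.856
  solve Keq expr → x = 3.76; check Q = 3220
Then remove 0.008831 M of X.
Step 2:
                   X          M
  init       0.02577      3.856
  Δ         0.008811  -0.004406
  eq         0.03459      3.852
  solve Keq expr → x = -0.004406; check Q = 3220

[M]_eq = 3.852 M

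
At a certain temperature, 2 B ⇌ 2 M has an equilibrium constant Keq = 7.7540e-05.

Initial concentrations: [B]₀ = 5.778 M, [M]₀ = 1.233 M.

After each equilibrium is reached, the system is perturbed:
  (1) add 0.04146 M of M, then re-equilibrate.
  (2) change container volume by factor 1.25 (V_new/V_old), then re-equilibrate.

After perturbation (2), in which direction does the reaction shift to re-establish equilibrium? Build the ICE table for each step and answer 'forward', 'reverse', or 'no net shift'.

Q₀ = 0.04554 vs Keq = 7.7540e-05 ⇒ Q>K, reverse
Step 1:
                  B         M
  I           5.778     1.233
  C           1.172    -1.172
  E            6.95    0.0612
  solve Keq expr → x = -0.5859; check Q = 7.7540e-05
Then add 0.04146 M of M.
Step 2:
                  B         M
  I            6.95    0.1027
  C          0.0411   -0.0411
  E           6.991   0.06156
  solve Keq expr → x = -0.02055; check Q = 7.7540e-05
Then change container volume by factor 1.25 (V_new/V_old).
Step 3:
                  B         M
  I           5.593   0.04925
  C               0         0
  E           5.593   0.04925
  solve Keq expr → x = 0; check Q = 7.7540e-05

Direction: no net shift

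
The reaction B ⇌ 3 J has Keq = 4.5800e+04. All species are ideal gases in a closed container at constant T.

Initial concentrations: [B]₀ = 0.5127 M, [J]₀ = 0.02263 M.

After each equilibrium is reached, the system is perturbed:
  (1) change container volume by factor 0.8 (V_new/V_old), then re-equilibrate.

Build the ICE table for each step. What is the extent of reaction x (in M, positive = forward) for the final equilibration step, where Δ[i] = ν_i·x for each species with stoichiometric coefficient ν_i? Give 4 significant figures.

x = -5.8293e-05 M

Q₀ = 2.2604e-05 vs Keq = 4.5800e+04 ⇒ Q<K, forward
Step 1:
                    B           J
  init         0.5127     0.02263
  Δ           -0.5126       1.538
  eq       8.2968e-05        1.56
  solve Keq expr → x = 0.5126; check Q = 4.5800e+04
Then change container volume by factor 0.8 (V_new/V_old).
Step 2:
                    B           J
  init     1.0371e-04       1.951
  Δ        5.8293e-05 -1.7488e-04
  eq       1.6200e-04        1.95
  solve Keq expr → x = -5.8293e-05; check Q = 4.5800e+04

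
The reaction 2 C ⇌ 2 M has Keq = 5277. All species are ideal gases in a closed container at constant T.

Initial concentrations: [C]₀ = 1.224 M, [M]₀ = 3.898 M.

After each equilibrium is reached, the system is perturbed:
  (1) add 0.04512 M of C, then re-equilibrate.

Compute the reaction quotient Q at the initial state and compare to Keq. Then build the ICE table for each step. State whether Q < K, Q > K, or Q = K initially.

Q₀ = 10.14 vs Keq = 5277 ⇒ Q<K, forward
Step 1:
                   C          M
  I            1.224      3.898
  C           -1.154      1.154
  E          0.06955      5.052
  solve Keq expr → x = 0.5772; check Q = 5277
Then add 0.04512 M of C.
Step 2:
                   C          M
  I           0.1147      5.052
  C         -0.04451    0.04451
  E          0.07016      5.097
  solve Keq expr → x = 0.02225; check Q = 5277

Q₀ = 10.14; Q < K (proceeds forward)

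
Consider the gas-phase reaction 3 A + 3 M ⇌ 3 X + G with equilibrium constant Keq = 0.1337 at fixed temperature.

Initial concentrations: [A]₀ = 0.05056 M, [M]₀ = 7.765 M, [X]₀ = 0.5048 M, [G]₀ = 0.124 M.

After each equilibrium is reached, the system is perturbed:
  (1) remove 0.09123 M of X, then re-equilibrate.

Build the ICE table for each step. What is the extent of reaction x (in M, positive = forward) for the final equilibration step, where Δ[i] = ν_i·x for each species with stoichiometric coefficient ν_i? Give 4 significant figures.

Q₀ = 0.2636 vs Keq = 0.1337 ⇒ Q>K, reverse
Step 1:
                    A           M           X           G
  Initial     0.05056       7.765      0.5048       0.124
  Change      0.01079     0.01079    -0.01079   -0.003597
  Equil       0.06135       7.776       0.494      0.1204
  solve Keq expr → x = -0.003597; check Q = 0.1337
Then remove 0.09123 M of X.
Step 2:
                    A           M           X           G
  Initial     0.06135       7.776      0.4028      0.1204
  Change     -0.00962    -0.00962     0.00962    0.003207
  Equil       0.05173       7.766      0.4124      0.1236
  solve Keq expr → x = 0.003207; check Q = 0.1337

x = 0.003207 M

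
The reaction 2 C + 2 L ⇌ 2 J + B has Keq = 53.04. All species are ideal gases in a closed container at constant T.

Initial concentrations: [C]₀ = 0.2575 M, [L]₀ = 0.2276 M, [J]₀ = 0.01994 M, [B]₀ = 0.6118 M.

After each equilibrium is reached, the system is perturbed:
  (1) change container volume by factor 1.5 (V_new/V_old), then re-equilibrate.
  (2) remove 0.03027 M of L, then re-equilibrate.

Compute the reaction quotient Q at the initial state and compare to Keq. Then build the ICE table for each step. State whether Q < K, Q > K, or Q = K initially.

Q₀ = 0.07082; Q < K (proceeds forward)

Q₀ = 0.07082 vs Keq = 53.04 ⇒ Q<K, forward
Step 1:
                    C           L           J           B
  Initial      0.2575      0.2276     0.01994      0.6118
  Change      -0.1174     -0.1174      0.1174      0.0587
  Equil        0.1401      0.1102      0.1373      0.6705
  solve Keq expr → x = 0.0587; check Q = 53.04
Then change container volume by factor 1.5 (V_new/V_old).
Step 2:
                    C           L           J           B
  Initial      0.0934     0.07347     0.09156       0.447
  Change     0.005737    0.005737   -0.005737   -0.002869
  Equil       0.09914     0.07921     0.08582      0.4441
  solve Keq expr → x = -0.002869; check Q = 53.04
Then remove 0.03027 M of L.
Step 3:
                    C           L           J           B
  Initial     0.09914     0.04894     0.08582      0.4441
  Change      0.01176     0.01176    -0.01176    -0.00588
  Equil        0.1109      0.0607     0.07406      0.4382
  solve Keq expr → x = -0.00588; check Q = 53.04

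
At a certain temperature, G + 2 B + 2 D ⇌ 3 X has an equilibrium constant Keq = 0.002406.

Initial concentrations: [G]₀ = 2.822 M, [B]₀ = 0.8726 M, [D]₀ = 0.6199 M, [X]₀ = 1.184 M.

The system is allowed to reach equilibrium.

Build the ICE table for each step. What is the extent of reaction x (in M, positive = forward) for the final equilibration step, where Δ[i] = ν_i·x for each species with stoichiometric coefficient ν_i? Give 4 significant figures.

Q₀ = 2.01 vs Keq = 0.002406 ⇒ Q>K, reverse
Step 1:
                    G           B           D           X
  init          2.822      0.8726      0.6199       1.184
  Δ            0.2985       0.597       0.597     -0.8955
  eq            3.121        1.47       1.217      0.2885
  solve Keq expr → x = -0.2985; check Q = 0.002406

x = -0.2985 M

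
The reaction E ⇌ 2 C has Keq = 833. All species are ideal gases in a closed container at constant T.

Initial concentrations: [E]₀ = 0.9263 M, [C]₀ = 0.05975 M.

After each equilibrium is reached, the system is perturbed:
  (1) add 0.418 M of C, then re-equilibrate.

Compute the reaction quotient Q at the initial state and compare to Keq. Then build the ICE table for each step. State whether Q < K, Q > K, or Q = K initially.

Q₀ = 0.003854 vs Keq = 833 ⇒ Q<K, forward
Step 1:
                  E         C
  Initial    0.9263   0.05975
  Change    -0.9219     1.844
  Equil     0.00435     1.904
  solve Keq expr → x = 0.9219; check Q = 833
Then add 0.418 M of C.
Step 2:
                  E         C
  Initial   0.00435     2.322
  Change   0.002097 -0.004194
  Equil    0.006447     2.317
  solve Keq expr → x = -0.002097; check Q = 833

Q₀ = 0.003854; Q < K (proceeds forward)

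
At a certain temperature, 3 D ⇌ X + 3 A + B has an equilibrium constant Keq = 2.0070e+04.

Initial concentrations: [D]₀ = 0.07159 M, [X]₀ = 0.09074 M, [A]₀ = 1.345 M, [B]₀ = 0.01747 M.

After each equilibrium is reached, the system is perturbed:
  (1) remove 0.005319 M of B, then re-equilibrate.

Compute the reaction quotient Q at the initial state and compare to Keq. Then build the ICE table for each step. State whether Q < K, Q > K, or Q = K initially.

Q₀ = 10.51; Q < K (proceeds forward)

Q₀ = 10.51 vs Keq = 2.0070e+04 ⇒ Q<K, forward
Step 1:
                   D          X          A          B
  init       0.07159    0.09074      1.345    0.01747
  Δ         -0.06316    0.02105    0.06316    0.02105
  eq         0.00843     0.1118      1.408    0.03852
  solve Keq expr → x = 0.02105; check Q = 2.0070e+04
Then remove 0.005319 M of B.
Step 2:
                   D          X          A          B
  init       0.00843     0.1118      1.408     0.0332
  Δ       -3.9151e-04 1.3050e-04 3.9151e-04 1.3050e-04
  eq        0.008039     0.1119      1.409    0.03333
  solve Keq expr → x = 1.3050e-04; check Q = 2.0070e+04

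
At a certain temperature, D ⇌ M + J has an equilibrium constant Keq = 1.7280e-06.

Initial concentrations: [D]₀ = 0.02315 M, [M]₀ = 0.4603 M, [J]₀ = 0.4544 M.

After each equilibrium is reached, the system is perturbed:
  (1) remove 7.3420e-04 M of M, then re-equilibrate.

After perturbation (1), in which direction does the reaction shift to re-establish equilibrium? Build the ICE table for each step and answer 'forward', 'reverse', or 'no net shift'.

Direction: forward

Q₀ = 9.035 vs Keq = 1.7280e-06 ⇒ Q>K, reverse
Step 1:
                    D           M           J
  Initial     0.02315      0.4603      0.4544
  Change       0.4543     -0.4543     -0.4543
  Equil        0.4774    0.006037  1.3666e-04
  solve Keq expr → x = -0.4543; check Q = 1.7280e-06
Then remove 7.3420e-04 M of M.
Step 2:
                    D           M           J
  Initial      0.4774    0.005302  1.3666e-04
  Change  -1.8379e-05  1.8379e-05  1.8379e-05
  Equil        0.4774    0.005321  1.5504e-04
  solve Keq expr → x = 1.8379e-05; check Q = 1.7280e-06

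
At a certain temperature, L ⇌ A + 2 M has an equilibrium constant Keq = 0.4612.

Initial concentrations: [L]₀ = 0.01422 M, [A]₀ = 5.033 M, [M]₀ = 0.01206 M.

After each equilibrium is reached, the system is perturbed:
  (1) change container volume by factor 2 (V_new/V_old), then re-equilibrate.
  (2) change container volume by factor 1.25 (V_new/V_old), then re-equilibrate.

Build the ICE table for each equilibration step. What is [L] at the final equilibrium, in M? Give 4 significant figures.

Q₀ = 0.05148 vs Keq = 0.4612 ⇒ Q<K, forward
Step 1:
                    L           A           M
  Initial     0.01422       5.033     0.01206
  Change    -0.006906    0.006906     0.01381
  Equil      0.007314        5.04     0.02587
  solve Keq expr → x = 0.006906; check Q = 0.4612
Then change container volume by factor 2 (V_new/V_old).
Step 2:
                    L           A           M
  Initial    0.003657        2.52     0.01294
  Change    -0.002065    0.002065    0.004129
  Equil      0.001592       2.522     0.01707
  solve Keq expr → x = 0.002065; check Q = 0.4612
Then change container volume by factor 1.25 (V_new/V_old).
Step 3:
                    L           A           M
  Initial    0.001274       2.018     0.01365
  Change  -3.6815e-04  3.6815e-04  7.3630e-04
  Equil    9.0583e-04       2.018     0.01439
  solve Keq expr → x = 3.6815e-04; check Q = 0.4612

[L]_eq = 9.0583e-04 M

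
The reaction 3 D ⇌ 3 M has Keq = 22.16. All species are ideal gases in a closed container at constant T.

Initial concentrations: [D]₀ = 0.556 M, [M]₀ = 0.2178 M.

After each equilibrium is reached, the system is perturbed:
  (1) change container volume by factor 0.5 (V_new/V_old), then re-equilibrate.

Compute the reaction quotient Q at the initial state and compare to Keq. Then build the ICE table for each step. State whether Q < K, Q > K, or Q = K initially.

Q₀ = 0.06011 vs Keq = 22.16 ⇒ Q<K, forward
Step 1:
                    D           M
  I             0.556      0.2178
  C           -0.3528      0.3528
  E            0.2032      0.5706
  solve Keq expr → x = 0.1176; check Q = 22.16
Then change container volume by factor 0.5 (V_new/V_old).
Step 2:
                    D           M
  I            0.4063       1.141
  C                 0           0
  E            0.4063       1.141
  solve Keq expr → x = 0; check Q = 22.16

Q₀ = 0.06011; Q < K (proceeds forward)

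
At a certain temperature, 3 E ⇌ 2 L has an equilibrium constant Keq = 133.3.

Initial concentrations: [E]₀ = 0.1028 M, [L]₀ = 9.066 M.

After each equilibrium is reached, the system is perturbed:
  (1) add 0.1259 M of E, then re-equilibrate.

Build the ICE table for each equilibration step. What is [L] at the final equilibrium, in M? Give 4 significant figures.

Q₀ = 7.5658e+04 vs Keq = 133.3 ⇒ Q>K, reverse
Step 1:
                  E         L
  init       0.1028     9.066
  Δ          0.7181   -0.4787
  eq         0.8209     8.587
  solve Keq expr → x = -0.2394; check Q = 133.3
Then add 0.1259 M of E.
Step 2:
                  E         L
  init       0.9468     8.587
  Δ         -0.1208   0.08052
  eq          0.826     8.668
  solve Keq expr → x = 0.04026; check Q = 133.3

[L]_eq = 8.668 M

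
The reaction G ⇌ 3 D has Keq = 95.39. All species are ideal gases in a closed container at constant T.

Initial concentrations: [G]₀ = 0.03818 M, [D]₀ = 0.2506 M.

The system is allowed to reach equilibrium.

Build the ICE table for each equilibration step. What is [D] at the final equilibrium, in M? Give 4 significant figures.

[D]_eq = 0.3636 M

Q₀ = 0.4122 vs Keq = 95.39 ⇒ Q<K, forward
Step 1:
                  G         D
  I         0.03818    0.2506
  C        -0.03768     0.113
  E       5.0404e-04    0.3636
  solve Keq expr → x = 0.03768; check Q = 95.39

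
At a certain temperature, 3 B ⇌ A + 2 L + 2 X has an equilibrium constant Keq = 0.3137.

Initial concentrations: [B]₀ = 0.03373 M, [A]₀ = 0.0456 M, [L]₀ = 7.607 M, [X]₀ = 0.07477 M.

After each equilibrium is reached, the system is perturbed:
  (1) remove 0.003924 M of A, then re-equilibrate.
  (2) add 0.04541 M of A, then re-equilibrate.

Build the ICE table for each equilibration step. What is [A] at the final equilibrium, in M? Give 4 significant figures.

Q₀ = 384.4 vs Keq = 0.3137 ⇒ Q>K, reverse
Step 1:
                   B          A          L          X
  I          0.03373     0.0456      7.607    0.07477
  C          0.08068   -0.02689   -0.05379   -0.05379
  E           0.1144    0.01871      7.553    0.02098
  solve Keq expr → x = -0.02689; check Q = 0.3137
Then remove 0.003924 M of A.
Step 2:
                   B          A          L          X
  I           0.1144    0.01478      7.553    0.02098
  C        -0.002137 7.1246e-04   0.001425   0.001425
  E           0.1123    0.01549      7.555    0.02241
  solve Keq expr → x = 7.1246e-04; check Q = 0.3137
Then add 0.04541 M of A.
Step 3:
                   B          A          L          X
  I           0.1123     0.0609      7.555    0.02241
  C          0.01289  -0.004296  -0.008593  -0.008593
  E           0.1252    0.05661      7.546    0.01381
  solve Keq expr → x = -0.004296; check Q = 0.3137

[A]_eq = 0.05661 M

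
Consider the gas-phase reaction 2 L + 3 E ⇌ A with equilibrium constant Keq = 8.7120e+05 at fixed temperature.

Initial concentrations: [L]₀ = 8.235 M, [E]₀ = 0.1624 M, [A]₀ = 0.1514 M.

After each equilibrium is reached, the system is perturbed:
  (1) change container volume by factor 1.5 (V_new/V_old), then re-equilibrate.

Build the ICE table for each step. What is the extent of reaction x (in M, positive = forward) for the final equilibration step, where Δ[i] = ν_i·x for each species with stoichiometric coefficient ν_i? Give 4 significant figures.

Q₀ = 0.5212 vs Keq = 8.7120e+05 ⇒ Q<K, forward
Step 1:
                   L          E          A
  init         8.235     0.1624     0.1514
  Δ          -0.1072    -0.1609    0.05362
  eq           8.128   0.001527      0.205
  solve Keq expr → x = 0.05362; check Q = 8.7120e+05
Then change container volume by factor 1.5 (V_new/V_old).
Step 2:
                   L          E          A
  init         5.419   0.001018     0.1367
  Δ       4.8598e-04 7.2897e-04 -2.4299e-04
  eq           5.419   0.001747     0.1364
  solve Keq expr → x = -2.4299e-04; check Q = 8.7120e+05

x = -2.4299e-04 M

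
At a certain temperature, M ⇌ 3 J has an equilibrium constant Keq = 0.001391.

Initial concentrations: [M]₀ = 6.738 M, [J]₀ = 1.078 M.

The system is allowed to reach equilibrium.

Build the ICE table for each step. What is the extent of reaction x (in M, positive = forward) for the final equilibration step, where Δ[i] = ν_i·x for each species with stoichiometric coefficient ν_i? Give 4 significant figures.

x = -0.2881 M

Q₀ = 0.1859 vs Keq = 0.001391 ⇒ Q>K, reverse
Step 1:
                  M         J
  Initial     6.738     1.078
  Change     0.2881   -0.8642
  Equil       7.026    0.2138
  solve Keq expr → x = -0.2881; check Q = 0.001391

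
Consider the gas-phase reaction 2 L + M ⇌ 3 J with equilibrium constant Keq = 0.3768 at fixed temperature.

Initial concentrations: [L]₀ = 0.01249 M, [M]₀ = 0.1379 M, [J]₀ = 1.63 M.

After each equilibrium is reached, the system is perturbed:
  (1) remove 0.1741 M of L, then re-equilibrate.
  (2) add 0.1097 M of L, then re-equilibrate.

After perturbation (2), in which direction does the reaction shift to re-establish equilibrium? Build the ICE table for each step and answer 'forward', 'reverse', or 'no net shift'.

Direction: forward

Q₀ = 2.0131e+05 vs Keq = 0.3768 ⇒ Q>K, reverse
Step 1:
                   L          M          J
  Initial    0.01249     0.1379       1.63
  Change      0.7608     0.3804     -1.141
  Equil       0.7733     0.5183     0.4888
  solve Keq expr → x = -0.3804; check Q = 0.3768
Then remove 0.1741 M of L.
Step 2:
                   L          M          J
  Initial     0.5992     0.5183     0.4888
  Change     0.03656    0.01828   -0.05484
  Equil       0.6358     0.5366      0.434
  solve Keq expr → x = -0.01828; check Q = 0.3768
Then add 0.1097 M of L.
Step 3:
                   L          M          J
  Initial     0.7455     0.5366      0.434
  Change    -0.02334   -0.01167    0.03501
  Equil       0.7221     0.5249      0.469
  solve Keq expr → x = 0.01167; check Q = 0.3768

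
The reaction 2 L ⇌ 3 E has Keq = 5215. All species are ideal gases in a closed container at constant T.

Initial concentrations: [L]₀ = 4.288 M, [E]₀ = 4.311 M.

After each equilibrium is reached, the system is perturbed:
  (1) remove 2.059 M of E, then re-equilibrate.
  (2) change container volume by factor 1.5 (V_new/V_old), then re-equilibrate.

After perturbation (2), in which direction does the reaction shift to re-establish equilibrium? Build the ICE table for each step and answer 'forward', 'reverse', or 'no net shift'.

Direction: forward

Q₀ = 4.357 vs Keq = 5215 ⇒ Q<K, forward
Step 1:
                  L         E
  init        4.288     4.311
  Δ          -3.845     5.767
  eq         0.4431     10.08
  solve Keq expr → x = 1.922; check Q = 5215
Then remove 2.059 M of E.
Step 2:
                  L         E
  init       0.4431     8.019
  Δ         -0.1181    0.1772
  eq          0.325     8.197
  solve Keq expr → x = 0.05905; check Q = 5215
Then change container volume by factor 1.5 (V_new/V_old).
Step 3:
                  L         E
  init       0.2166     5.464
  Δ        -0.03705   0.05557
  eq         0.1796      5.52
  solve Keq expr → x = 0.01852; check Q = 5215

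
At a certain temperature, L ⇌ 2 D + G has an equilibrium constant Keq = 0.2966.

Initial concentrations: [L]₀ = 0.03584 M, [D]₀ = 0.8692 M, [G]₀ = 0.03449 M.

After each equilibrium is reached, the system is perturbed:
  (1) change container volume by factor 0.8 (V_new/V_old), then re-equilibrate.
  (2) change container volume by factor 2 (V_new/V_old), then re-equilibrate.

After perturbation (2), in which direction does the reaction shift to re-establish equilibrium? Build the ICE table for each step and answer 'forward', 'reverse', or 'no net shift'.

Direction: forward

Q₀ = 0.7271 vs Keq = 0.2966 ⇒ Q>K, reverse
Step 1:
                  L         D         G
  Initial   0.03584    0.8692   0.03449
  Change    0.01374  -0.02747  -0.01374
  Equil     0.04958    0.8417   0.02075
  solve Keq expr → x = -0.01374; check Q = 0.2966
Then change container volume by factor 0.8 (V_new/V_old).
Step 2:
                  L         D         G
  Initial   0.06197     1.052   0.02594
  Change   0.006972  -0.01394 -0.006972
  Equil     0.06894     1.038   0.01897
  solve Keq expr → x = -0.006972; check Q = 0.2966
Then change container volume by factor 2 (V_new/V_old).
Step 3:
                  L         D         G
  Initial   0.03447    0.5191  0.009485
  Change   -0.01251   0.02502   0.01251
  Equil     0.02196    0.5441     0.022
  solve Keq expr → x = 0.01251; check Q = 0.2966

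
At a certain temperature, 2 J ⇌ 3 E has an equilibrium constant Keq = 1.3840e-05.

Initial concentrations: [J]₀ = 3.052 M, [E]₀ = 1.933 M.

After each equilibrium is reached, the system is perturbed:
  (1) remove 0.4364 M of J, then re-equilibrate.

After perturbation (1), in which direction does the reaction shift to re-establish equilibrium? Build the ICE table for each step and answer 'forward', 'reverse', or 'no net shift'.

Direction: reverse

Q₀ = 0.7754 vs Keq = 1.3840e-05 ⇒ Q>K, reverse
Step 1:
                   J          E
  Initial      3.052      1.933
  Change       1.246      -1.87
  Equil        4.298    0.06347
  solve Keq expr → x = -0.6232; check Q = 1.3840e-05
Then remove 0.4364 M of J.
Step 2:
                   J          E
  Initial      3.862    0.06347
  Change    0.002895  -0.004343
  Equil        3.865    0.05913
  solve Keq expr → x = -0.001448; check Q = 1.3840e-05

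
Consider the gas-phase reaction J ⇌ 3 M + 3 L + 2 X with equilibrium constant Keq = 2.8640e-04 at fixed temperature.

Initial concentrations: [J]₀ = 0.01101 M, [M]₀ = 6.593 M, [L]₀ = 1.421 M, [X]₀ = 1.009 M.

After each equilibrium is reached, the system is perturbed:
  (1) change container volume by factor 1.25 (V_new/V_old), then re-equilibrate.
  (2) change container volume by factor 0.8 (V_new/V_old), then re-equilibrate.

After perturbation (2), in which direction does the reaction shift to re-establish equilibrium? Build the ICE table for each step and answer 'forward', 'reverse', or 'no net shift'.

Q₀ = 7.6037e+04 vs Keq = 2.8640e-04 ⇒ Q>K, reverse
Step 1:
                  J         M         L         X
  I         0.01101     6.593     1.421     1.009
  C          0.4578    -1.373    -1.373   -0.9156
  E          0.4688      5.22   0.04765   0.09343
  solve Keq expr → x = -0.4578; check Q = 2.8640e-04
Then change container volume by factor 1.25 (V_new/V_old).
Step 2:
                  J         M         L         X
  I           0.375     4.176   0.03812   0.07474
  C       -0.006357   0.01907   0.01907   0.01271
  E          0.3687     4.195   0.05719   0.08746
  solve Keq expr → x = 0.006357; check Q = 2.8640e-04
Then change container volume by factor 0.8 (V_new/V_old).
Step 3:
                  J         M         L         X
  I          0.4608     5.243   0.07148    0.1093
  C        0.007946  -0.02384  -0.02384  -0.01589
  E          0.4688      5.22   0.04765   0.09343
  solve Keq expr → x = -0.007946; check Q = 2.8640e-04

Direction: reverse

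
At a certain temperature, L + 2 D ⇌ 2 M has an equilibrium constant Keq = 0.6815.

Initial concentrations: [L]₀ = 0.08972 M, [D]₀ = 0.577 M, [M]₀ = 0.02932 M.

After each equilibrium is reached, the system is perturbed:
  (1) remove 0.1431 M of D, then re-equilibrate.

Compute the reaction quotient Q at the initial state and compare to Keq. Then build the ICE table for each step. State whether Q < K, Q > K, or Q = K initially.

Q₀ = 0.02878 vs Keq = 0.6815 ⇒ Q<K, forward
Step 1:
                    L           D           M
  Initial     0.08972       0.577     0.02932
  Change     -0.03457    -0.06914     0.06914
  Equil       0.05515      0.5079     0.09846
  solve Keq expr → x = 0.03457; check Q = 0.6815
Then remove 0.1431 M of D.
Step 2:
                    L           D           M
  Initial     0.05515      0.3648     0.09846
  Change      0.00914     0.01828    -0.01828
  Equil       0.06429       0.383     0.08018
  solve Keq expr → x = -0.00914; check Q = 0.6815

Q₀ = 0.02878; Q < K (proceeds forward)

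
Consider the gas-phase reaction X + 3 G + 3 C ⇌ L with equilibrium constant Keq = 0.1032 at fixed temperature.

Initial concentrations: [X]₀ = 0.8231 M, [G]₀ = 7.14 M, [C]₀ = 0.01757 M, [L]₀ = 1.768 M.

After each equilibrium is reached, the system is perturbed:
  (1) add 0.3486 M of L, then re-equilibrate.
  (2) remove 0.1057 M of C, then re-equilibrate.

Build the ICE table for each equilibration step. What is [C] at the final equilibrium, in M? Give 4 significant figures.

[C]_eq = 0.3558 M

Q₀ = 1088 vs Keq = 0.1032 ⇒ Q>K, reverse
Step 1:
                    X           G           C           L
  init         0.8231        7.14     0.01757       1.768
  Δ            0.1094      0.3283      0.3283     -0.1094
  eq           0.9325       7.468      0.3459       1.659
  solve Keq expr → x = -0.1094; check Q = 0.1032
Then add 0.3486 M of L.
Step 2:
                    X           G           C           L
  init         0.9325       7.468      0.3459       2.007
  Δ            0.0068      0.0204      0.0204     -0.0068
  eq           0.9393       7.489      0.3663           2
  solve Keq expr → x = -0.0068; check Q = 0.1032
Then remove 0.1057 M of C.
Step 3:
                    X           G           C           L
  init         0.9393       7.489      0.2606           2
  Δ           0.03174     0.09522     0.09522    -0.03174
  eq           0.9711       7.584      0.3558       1.969
  solve Keq expr → x = -0.03174; check Q = 0.1032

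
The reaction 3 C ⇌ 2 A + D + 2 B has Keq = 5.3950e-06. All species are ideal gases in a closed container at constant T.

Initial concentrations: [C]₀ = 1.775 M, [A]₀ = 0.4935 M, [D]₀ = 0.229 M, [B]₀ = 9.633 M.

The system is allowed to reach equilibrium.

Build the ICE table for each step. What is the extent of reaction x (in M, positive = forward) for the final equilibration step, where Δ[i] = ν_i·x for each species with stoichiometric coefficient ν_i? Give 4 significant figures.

x = -0.2283 M

Q₀ = 0.9254 vs Keq = 5.3950e-06 ⇒ Q>K, reverse
Step 1:
                  C         A         D         B
  Initial     1.775    0.4935     0.229     9.633
  Change     0.6849   -0.4566   -0.2283   -0.4566
  Equil        2.46    0.0369 7.0037e-04     9.176
  solve Keq expr → x = -0.2283; check Q = 5.3950e-06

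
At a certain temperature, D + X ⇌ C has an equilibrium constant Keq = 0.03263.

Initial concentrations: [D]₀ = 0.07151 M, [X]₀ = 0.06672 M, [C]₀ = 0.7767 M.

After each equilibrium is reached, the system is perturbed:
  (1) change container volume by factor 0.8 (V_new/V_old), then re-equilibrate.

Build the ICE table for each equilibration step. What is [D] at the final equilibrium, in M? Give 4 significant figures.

Q₀ = 162.8 vs Keq = 0.03263 ⇒ Q>K, reverse
Step 1:
                    D           X           C
  Initial     0.07151     0.06672      0.7767
  Change       0.7546      0.7546     -0.7546
  Equil        0.8261      0.8213     0.02214
  solve Keq expr → x = -0.7546; check Q = 0.03263
Then change container volume by factor 0.8 (V_new/V_old).
Step 2:
                    D           X           C
  Initial       1.033       1.027     0.02767
  Change    -0.006484   -0.006484    0.006484
  Equil         1.026        1.02     0.03416
  solve Keq expr → x = 0.006484; check Q = 0.03263

[D]_eq = 1.026 M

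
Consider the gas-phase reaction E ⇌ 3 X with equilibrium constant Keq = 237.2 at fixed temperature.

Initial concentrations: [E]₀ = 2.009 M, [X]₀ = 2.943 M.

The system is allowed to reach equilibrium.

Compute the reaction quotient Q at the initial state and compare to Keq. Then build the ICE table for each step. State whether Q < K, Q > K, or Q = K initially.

Q₀ = 12.69; Q < K (proceeds forward)

Q₀ = 12.69 vs Keq = 237.2 ⇒ Q<K, forward
Step 1:
                   E          X
  Initial      2.009      2.943
  Change      -1.052      3.157
  Equil       0.9568        6.1
  solve Keq expr → x = 1.052; check Q = 237.2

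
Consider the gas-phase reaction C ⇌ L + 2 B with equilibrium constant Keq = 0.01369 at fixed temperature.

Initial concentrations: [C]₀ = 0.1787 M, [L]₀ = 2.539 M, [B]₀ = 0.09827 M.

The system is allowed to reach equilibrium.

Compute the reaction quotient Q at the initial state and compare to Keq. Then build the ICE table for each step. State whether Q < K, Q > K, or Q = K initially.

Q₀ = 0.1372; Q > K (proceeds reverse)

Q₀ = 0.1372 vs Keq = 0.01369 ⇒ Q>K, reverse
Step 1:
                    C           L           B
  Initial      0.1787       2.539     0.09827
  Change      0.03217    -0.03217    -0.06434
  Equil        0.2109       2.507     0.03393
  solve Keq expr → x = -0.03217; check Q = 0.01369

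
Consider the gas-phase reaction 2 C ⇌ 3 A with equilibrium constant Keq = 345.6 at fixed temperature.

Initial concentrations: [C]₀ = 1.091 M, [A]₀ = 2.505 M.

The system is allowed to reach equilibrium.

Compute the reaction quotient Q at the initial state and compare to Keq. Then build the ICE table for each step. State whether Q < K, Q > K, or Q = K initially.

Q₀ = 13.21; Q < K (proceeds forward)

Q₀ = 13.21 vs Keq = 345.6 ⇒ Q<K, forward
Step 1:
                  C         A
  I           1.091     2.505
  C         -0.7248     1.087
  E          0.3662     3.592
  solve Keq expr → x = 0.3624; check Q = 345.6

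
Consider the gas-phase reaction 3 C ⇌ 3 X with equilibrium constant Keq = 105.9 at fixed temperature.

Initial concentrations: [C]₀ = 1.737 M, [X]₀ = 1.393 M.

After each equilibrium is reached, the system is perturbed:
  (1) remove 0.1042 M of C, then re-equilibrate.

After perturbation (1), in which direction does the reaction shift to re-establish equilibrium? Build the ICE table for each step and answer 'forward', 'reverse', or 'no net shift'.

Q₀ = 0.5158 vs Keq = 105.9 ⇒ Q<K, forward
Step 1:
                   C          X
  init         1.737      1.393
  Δ           -1.191      1.191
  eq          0.5461      2.584
  solve Keq expr → x = 0.397; check Q = 105.9
Then remove 0.1042 M of C.
Step 2:
                   C          X
  init        0.4419      2.584
  Δ          0.08602   -0.08602
  eq           0.528      2.498
  solve Keq expr → x = -0.02867; check Q = 105.9

Direction: reverse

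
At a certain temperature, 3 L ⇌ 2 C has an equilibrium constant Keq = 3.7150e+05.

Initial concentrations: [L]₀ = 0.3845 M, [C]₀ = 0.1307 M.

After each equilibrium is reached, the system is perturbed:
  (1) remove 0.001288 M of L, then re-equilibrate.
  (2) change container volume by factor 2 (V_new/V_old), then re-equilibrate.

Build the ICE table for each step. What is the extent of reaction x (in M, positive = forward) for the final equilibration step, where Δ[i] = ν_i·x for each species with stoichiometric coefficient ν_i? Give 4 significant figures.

Q₀ = 0.3005 vs Keq = 3.7150e+05 ⇒ Q<K, forward
Step 1:
                  L         C
  Initial    0.3845    0.1307
  Change    -0.3772    0.2514
  Equil    0.007325    0.3821
  solve Keq expr → x = 0.1257; check Q = 3.7150e+05
Then remove 0.001288 M of L.
Step 2:
                  L         C
  Initial  0.006037    0.3821
  Change   0.001277 -8.5141e-04
  Equil    0.007315    0.3813
  solve Keq expr → x = -4.2571e-04; check Q = 3.7150e+05
Then change container volume by factor 2 (V_new/V_old).
Step 3:
                  L         C
  Initial  0.003657    0.1906
  Change  9.4050e-04 -6.2700e-04
  Equil    0.004598      0.19
  solve Keq expr → x = -3.1350e-04; check Q = 3.7150e+05

x = -3.1350e-04 M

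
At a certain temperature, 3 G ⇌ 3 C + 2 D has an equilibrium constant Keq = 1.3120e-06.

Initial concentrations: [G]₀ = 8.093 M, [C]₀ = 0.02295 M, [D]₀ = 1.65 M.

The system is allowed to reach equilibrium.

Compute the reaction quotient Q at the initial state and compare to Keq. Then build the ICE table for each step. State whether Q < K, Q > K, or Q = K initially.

Q₀ = 6.2085e-08 vs Keq = 1.3120e-06 ⇒ Q<K, forward
Step 1:
                    G           C           D
  I             8.093     0.02295        1.65
  C          -0.03953     0.03953     0.02635
  E             8.053     0.06248       1.676
  solve Keq expr → x = 0.01318; check Q = 1.3120e-06

Q₀ = 6.2085e-08; Q < K (proceeds forward)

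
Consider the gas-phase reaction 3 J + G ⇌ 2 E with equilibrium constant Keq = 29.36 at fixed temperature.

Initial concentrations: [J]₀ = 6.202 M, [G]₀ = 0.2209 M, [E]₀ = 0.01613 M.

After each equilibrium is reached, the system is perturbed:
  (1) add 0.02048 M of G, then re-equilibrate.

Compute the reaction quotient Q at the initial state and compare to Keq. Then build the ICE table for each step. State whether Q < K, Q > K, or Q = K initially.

Q₀ = 4.9372e-06 vs Keq = 29.36 ⇒ Q<K, forward
Step 1:
                  J         G         E
  I           6.202    0.2209   0.01613
  C         -0.6626   -0.2209    0.4417
  E           5.539 4.2004e-05    0.4578
  solve Keq expr → x = 0.2209; check Q = 29.36
Then add 0.02048 M of G.
Step 2:
                  J         G         E
  I           5.539   0.02052    0.4578
  C        -0.06141  -0.02047   0.04094
  E           5.478 5.1547e-05    0.4988
  solve Keq expr → x = 0.02047; check Q = 29.36

Q₀ = 4.9372e-06; Q < K (proceeds forward)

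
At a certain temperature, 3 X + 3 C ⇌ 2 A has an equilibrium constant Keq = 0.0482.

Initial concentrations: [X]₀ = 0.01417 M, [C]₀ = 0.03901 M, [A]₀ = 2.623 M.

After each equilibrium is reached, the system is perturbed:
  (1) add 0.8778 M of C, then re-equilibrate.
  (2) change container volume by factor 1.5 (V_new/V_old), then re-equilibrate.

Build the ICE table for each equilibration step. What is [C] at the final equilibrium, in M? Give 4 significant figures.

Q₀ = 4.0734e+10 vs Keq = 0.0482 ⇒ Q>K, reverse
Step 1:
                   X          C          A
  I          0.01417    0.03901      2.623
  C            1.829      1.829      -1.22
  E            1.844      1.868      1.403
  solve Keq expr → x = -0.6098; check Q = 0.0482
Then add 0.8778 M of C.
Step 2:
                   X          C          A
  I            1.844      2.746      1.403
  C          -0.3023    -0.3023     0.2015
  E            1.541      2.444      1.605
  solve Keq expr → x = 0.1008; check Q = 0.0482
Then change container volume by factor 1.5 (V_new/V_old).
Step 3:
                   X          C          A
  I            1.028      1.629       1.07
  C           0.2874     0.2874    -0.1916
  E            1.315      1.917     0.8784
  solve Keq expr → x = -0.0958; check Q = 0.0482

[C]_eq = 1.917 M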